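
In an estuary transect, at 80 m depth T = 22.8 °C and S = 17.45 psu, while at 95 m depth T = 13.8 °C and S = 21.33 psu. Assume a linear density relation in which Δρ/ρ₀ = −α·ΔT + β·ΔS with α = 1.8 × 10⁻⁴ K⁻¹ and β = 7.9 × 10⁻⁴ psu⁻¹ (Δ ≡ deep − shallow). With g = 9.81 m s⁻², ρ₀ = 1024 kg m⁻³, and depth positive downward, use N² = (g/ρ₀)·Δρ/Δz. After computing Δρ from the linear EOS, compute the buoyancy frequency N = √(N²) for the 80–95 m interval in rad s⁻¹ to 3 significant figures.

ΔT = -9.0 K, ΔS = +3.88 psu (deep − shallow).
Δρ/ρ₀ = −αΔT + βΔS = 1.62 × 10⁻³ + 3.0652 × 10⁻³ = 4.6852 × 10⁻³, so Δρ ≈ 4.798 kg m⁻³.
N² = (g/ρ₀)·Δρ/Δz = g·(Δρ/ρ₀)/Δz = 9.81 × 4.6852 × 10⁻³ / 15 = 3.0641 × 10⁻³ s⁻².
N = √(3.0641 × 10⁻³) = 0.055354 rad s⁻¹ ≈ 0.0554 rad s⁻¹.

0.0554 rad s⁻¹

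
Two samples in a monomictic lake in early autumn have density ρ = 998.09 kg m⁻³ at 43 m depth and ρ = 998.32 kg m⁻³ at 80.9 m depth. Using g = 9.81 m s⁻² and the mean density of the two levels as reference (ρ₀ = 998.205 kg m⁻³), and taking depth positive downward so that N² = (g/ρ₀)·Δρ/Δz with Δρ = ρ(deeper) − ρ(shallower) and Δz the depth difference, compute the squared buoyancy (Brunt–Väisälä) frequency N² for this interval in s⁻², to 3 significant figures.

5.96 × 10⁻⁵ s⁻²

Δρ = 998.32 − 998.09 = 0.23 kg m⁻³ over Δz = 80.9 − 43 = 37.9 m.
N² = (9.81/998.205) × (0.23/37.9) = 5.9640 × 10⁻⁵ s⁻² ≈ 5.96 × 10⁻⁵ s⁻².
N² > 0, so the interval is statically stable.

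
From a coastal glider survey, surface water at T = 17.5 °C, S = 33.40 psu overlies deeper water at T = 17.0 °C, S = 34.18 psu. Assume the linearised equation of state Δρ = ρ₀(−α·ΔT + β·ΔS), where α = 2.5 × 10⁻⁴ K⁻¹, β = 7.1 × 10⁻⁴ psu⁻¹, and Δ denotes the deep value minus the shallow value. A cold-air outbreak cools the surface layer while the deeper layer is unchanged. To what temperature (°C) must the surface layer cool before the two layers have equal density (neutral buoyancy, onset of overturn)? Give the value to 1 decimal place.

Neutral buoyancy requires Δρ = 0, i.e. −α(T_deep − T_surf′) + β(S_deep − S_surf) = 0.
T_surf′ = T_deep − (β/α)·ΔS = 17.0 − (7.1 × 10⁻⁴/2.5 × 10⁻⁴)·(+0.78) = 14.785 °C.
Cooling required: 17.5 − (14.785) = 2.715 °C.

14.8 °C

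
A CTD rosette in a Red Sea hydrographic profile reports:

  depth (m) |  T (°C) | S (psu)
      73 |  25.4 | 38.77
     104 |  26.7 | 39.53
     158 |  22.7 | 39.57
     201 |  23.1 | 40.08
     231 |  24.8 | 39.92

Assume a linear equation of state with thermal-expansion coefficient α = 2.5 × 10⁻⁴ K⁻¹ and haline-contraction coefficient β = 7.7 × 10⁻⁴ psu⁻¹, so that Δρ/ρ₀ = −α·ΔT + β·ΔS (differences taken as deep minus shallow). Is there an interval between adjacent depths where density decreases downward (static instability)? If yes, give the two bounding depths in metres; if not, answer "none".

Evaluate Δρ/ρ₀ = −αΔT + βΔS across each adjacent pair:
  73–104 m: −αΔT+βΔS = −(2.5 × 10⁻⁴)(+1.3)+(7.7 × 10⁻⁴)(+0.76) = 2.6 × 10⁻⁴ → stable
  104–158 m: −αΔT+βΔS = −(2.5 × 10⁻⁴)(-4.0)+(7.7 × 10⁻⁴)(+0.04) = 1.0 × 10⁻³ → stable
  158–201 m: −αΔT+βΔS = −(2.5 × 10⁻⁴)(+0.4)+(7.7 × 10⁻⁴)(+0.51) = 2.9 × 10⁻⁴ → stable
  201–231 m: −αΔT+βΔS = −(2.5 × 10⁻⁴)(+1.7)+(7.7 × 10⁻⁴)(-0.16) = -5.5 × 10⁻⁴ → UNSTABLE
The 201–231 m interval has Δρ < 0: lighter water underlies denser water.

201–231 m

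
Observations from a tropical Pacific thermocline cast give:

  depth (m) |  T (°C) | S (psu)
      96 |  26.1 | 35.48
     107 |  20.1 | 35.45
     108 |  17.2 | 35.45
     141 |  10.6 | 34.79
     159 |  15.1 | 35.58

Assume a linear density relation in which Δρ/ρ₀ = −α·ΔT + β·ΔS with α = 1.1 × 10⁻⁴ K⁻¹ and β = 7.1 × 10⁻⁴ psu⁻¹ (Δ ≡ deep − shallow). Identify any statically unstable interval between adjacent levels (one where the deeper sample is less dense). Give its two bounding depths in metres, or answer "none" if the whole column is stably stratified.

Evaluate Δρ/ρ₀ = −αΔT + βΔS across each adjacent pair:
  96–107 m: −αΔT+βΔS = −(1.1 × 10⁻⁴)(-6.0)+(7.1 × 10⁻⁴)(-0.03) = 6.4 × 10⁻⁴ → stable
  107–108 m: −αΔT+βΔS = −(1.1 × 10⁻⁴)(-2.9)+(7.1 × 10⁻⁴)(+0.00) = 3.2 × 10⁻⁴ → stable
  108–141 m: −αΔT+βΔS = −(1.1 × 10⁻⁴)(-6.6)+(7.1 × 10⁻⁴)(-0.66) = 2.6 × 10⁻⁴ → stable
  141–159 m: −αΔT+βΔS = −(1.1 × 10⁻⁴)(+4.5)+(7.1 × 10⁻⁴)(+0.79) = 6.6 × 10⁻⁵ → stable
Every interval has Δρ > 0: the column is stably stratified throughout.

none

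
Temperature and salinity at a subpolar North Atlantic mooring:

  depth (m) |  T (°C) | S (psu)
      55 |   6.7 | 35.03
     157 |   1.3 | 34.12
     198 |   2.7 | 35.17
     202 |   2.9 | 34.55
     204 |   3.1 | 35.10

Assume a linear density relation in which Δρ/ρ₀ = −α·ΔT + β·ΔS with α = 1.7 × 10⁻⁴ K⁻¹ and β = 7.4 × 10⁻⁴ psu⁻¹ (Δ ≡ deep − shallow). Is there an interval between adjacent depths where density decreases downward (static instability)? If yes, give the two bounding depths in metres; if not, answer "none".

Evaluate Δρ/ρ₀ = −αΔT + βΔS across each adjacent pair:
  55–157 m: −αΔT+βΔS = −(1.7 × 10⁻⁴)(-5.4)+(7.4 × 10⁻⁴)(-0.91) = 2.4 × 10⁻⁴ → stable
  157–198 m: −αΔT+βΔS = −(1.7 × 10⁻⁴)(+1.4)+(7.4 × 10⁻⁴)(+1.05) = 5.4 × 10⁻⁴ → stable
  198–202 m: −αΔT+βΔS = −(1.7 × 10⁻⁴)(+0.2)+(7.4 × 10⁻⁴)(-0.62) = -4.9 × 10⁻⁴ → UNSTABLE
  202–204 m: −αΔT+βΔS = −(1.7 × 10⁻⁴)(+0.2)+(7.4 × 10⁻⁴)(+0.55) = 3.7 × 10⁻⁴ → stable
The 198–202 m interval has Δρ < 0: lighter water underlies denser water.

198–202 m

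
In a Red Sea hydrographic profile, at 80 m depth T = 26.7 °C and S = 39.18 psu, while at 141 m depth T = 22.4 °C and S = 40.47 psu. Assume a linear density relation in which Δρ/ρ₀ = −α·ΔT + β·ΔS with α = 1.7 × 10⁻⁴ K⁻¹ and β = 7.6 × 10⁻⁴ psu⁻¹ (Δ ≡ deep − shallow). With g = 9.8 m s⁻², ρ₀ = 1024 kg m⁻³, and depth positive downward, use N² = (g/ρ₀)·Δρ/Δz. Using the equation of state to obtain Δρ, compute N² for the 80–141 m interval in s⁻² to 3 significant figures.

ΔT = -4.3 K, ΔS = +1.29 psu (deep − shallow).
Δρ/ρ₀ = −αΔT + βΔS = 7.31 × 10⁻⁴ + 9.804 × 10⁻⁴ = 1.7114 × 10⁻³, so Δρ ≈ 1.752 kg m⁻³.
N² = (g/ρ₀)·Δρ/Δz = g·(Δρ/ρ₀)/Δz = 9.8 × 1.7114 × 10⁻³ / 61 = 2.7495 × 10⁻⁴ s⁻² ≈ 2.75 × 10⁻⁴ s⁻².

2.75 × 10⁻⁴ s⁻²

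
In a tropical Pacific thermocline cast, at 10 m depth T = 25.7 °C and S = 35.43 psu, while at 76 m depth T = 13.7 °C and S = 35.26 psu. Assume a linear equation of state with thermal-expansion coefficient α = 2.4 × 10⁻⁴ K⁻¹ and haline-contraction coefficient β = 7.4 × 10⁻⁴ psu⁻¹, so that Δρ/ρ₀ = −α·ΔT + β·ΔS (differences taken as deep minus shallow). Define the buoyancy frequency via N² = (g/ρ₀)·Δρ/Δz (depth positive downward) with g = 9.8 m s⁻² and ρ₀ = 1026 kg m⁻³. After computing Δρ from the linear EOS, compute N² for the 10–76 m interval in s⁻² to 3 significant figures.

4.09 × 10⁻⁴ s⁻²

ΔT = -12.0 K, ΔS = -0.17 psu (deep − shallow).
Δρ/ρ₀ = −αΔT + βΔS = 2.88 × 10⁻³ − 1.258 × 10⁻⁴ = 2.7542 × 10⁻³, so Δρ ≈ 2.826 kg m⁻³.
N² = (g/ρ₀)·Δρ/Δz = g·(Δρ/ρ₀)/Δz = 9.8 × 2.7542 × 10⁻³ / 66 = 4.0896 × 10⁻⁴ s⁻² ≈ 4.09 × 10⁻⁴ s⁻².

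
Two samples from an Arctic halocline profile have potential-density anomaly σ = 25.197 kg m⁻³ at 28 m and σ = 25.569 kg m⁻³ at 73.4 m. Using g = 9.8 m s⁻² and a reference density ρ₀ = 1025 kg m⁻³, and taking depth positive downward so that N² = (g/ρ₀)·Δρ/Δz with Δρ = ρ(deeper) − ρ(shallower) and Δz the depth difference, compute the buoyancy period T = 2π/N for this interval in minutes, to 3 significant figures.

11.8 min

Δρ = 1025.569 − 1025.197 = 0.372 kg m⁻³ over Δz = 73.4 − 28 = 45.4 m.
N² = (9.8/1025) × (0.372/45.4) = 7.8341 × 10⁻⁵ s⁻².
N = √(7.8341 × 10⁻⁵) = 8.8510 × 10⁻³ rad s⁻¹, so T = 2π/N = 709.88 s = 11.831 min ≈ 11.8 min.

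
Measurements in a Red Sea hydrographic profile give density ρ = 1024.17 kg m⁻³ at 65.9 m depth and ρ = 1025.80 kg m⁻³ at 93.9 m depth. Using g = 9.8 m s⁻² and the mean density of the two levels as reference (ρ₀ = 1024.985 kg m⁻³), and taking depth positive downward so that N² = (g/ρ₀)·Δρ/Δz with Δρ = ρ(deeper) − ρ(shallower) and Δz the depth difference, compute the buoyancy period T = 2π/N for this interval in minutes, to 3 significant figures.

4.44 min

Δρ = 1025.80 − 1024.17 = 1.63 kg m⁻³ over Δz = 93.9 − 65.9 = 28 m.
N² = (9.8/1024.985) × (1.63/28) = 5.5659 × 10⁻⁴ s⁻².
N = √(5.5659 × 10⁻⁴) = 0.023592 rad s⁻¹, so T = 2π/N = 266.33 s = 4.4388 min ≈ 4.44 min.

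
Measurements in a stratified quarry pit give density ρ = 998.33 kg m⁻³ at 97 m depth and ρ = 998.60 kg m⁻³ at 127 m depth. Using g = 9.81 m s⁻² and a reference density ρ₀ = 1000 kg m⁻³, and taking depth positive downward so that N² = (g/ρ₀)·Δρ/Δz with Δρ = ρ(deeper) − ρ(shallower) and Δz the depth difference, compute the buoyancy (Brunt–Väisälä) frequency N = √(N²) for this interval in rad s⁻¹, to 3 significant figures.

9.40 × 10⁻³ rad s⁻¹

Δρ = 998.60 − 998.33 = 0.27 kg m⁻³ over Δz = 127 − 97 = 30 m.
N² = (9.81/1000) × (0.27/30) = 8.8290 × 10⁻⁵ s⁻².
N = √(8.8290 × 10⁻⁵) = 9.3963 × 10⁻³ rad s⁻¹ ≈ 9.40 × 10⁻³ rad s⁻¹.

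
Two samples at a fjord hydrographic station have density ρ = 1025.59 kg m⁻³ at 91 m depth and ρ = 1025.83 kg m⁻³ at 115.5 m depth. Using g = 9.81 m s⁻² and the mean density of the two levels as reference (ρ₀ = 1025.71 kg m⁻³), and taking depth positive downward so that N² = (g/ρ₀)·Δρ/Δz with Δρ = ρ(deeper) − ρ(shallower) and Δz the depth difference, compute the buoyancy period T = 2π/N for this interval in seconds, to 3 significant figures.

649 s

Δρ = 1025.83 − 1025.59 = 0.24 kg m⁻³ over Δz = 115.5 − 91 = 24.5 m.
N² = (9.81/1025.71) × (0.24/24.5) = 9.3689 × 10⁻⁵ s⁻².
N = √(9.3689 × 10⁻⁵) = 9.6793 × 10⁻³ rad s⁻¹, so T = 2π/N = 649.14 s ≈ 649 s.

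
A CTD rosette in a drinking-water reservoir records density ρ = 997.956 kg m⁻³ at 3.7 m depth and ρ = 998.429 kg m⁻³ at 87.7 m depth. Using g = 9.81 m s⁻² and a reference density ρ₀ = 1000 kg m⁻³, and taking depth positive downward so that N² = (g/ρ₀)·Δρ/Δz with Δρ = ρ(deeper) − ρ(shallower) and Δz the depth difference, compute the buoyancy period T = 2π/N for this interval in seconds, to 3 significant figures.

845 s

Δρ = 998.429 − 997.956 = 0.473 kg m⁻³ over Δz = 87.7 − 3.7 = 84 m.
N² = (9.81/1000) × (0.473/84) = 5.5240 × 10⁻⁵ s⁻².
N = √(5.5240 × 10⁻⁵) = 7.4324 × 10⁻³ rad s⁻¹, so T = 2π/N = 845.38 s ≈ 845 s.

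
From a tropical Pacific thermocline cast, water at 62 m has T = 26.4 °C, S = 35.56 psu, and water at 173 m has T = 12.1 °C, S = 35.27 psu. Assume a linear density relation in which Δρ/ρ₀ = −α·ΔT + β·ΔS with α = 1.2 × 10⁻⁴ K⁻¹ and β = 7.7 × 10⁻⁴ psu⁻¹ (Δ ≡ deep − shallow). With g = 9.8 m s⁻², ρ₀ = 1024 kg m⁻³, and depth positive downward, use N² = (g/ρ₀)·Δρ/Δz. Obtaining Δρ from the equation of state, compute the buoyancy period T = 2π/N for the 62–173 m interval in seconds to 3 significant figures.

ΔT = -14.3 K, ΔS = -0.29 psu (deep − shallow).
Δρ/ρ₀ = −αΔT + βΔS = 1.716 × 10⁻³ − 2.233 × 10⁻⁴ = 1.4927 × 10⁻³, so Δρ ≈ 1.529 kg m⁻³.
N² = (g/ρ₀)·Δρ/Δz = g·(Δρ/ρ₀)/Δz = 9.8 × 1.4927 × 10⁻³ / 111 = 1.3179 × 10⁻⁴ s⁻².
N = √(1.3179 × 10⁻⁴) = 0.011480 rad s⁻¹ → T = 2π/N = 547.32 s ≈ 547 s.

547 s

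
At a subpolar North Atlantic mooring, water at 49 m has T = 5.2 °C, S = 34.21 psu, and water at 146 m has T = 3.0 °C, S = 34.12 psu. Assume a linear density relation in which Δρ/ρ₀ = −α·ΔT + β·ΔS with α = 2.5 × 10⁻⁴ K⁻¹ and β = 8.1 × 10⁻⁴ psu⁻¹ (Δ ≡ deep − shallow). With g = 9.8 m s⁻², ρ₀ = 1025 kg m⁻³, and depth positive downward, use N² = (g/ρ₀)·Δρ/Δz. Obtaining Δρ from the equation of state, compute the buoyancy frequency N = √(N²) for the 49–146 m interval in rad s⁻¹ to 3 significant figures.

6.94 × 10⁻³ rad s⁻¹

ΔT = -2.2 K, ΔS = -0.09 psu (deep − shallow).
Δρ/ρ₀ = −αΔT + βΔS = 5.50 × 10⁻⁴ − 7.29 × 10⁻⁵ = 4.771 × 10⁻⁴, so Δρ ≈ 0.4890 kg m⁻³.
N² = (g/ρ₀)·Δρ/Δz = g·(Δρ/ρ₀)/Δz = 9.8 × 4.771 × 10⁻⁴ / 97 = 4.8202 × 10⁻⁵ s⁻².
N = √(4.8202 × 10⁻⁵) = 6.9428 × 10⁻³ rad s⁻¹ ≈ 6.94 × 10⁻³ rad s⁻¹.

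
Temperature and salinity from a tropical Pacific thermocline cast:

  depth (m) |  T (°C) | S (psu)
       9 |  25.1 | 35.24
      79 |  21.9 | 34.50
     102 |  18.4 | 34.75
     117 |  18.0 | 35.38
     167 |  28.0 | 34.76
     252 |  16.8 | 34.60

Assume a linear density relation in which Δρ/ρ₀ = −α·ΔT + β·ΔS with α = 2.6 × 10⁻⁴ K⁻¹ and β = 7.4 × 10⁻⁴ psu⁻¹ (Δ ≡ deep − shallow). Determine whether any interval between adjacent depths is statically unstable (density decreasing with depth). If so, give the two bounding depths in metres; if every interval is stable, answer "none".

117–167 m

Evaluate Δρ/ρ₀ = −αΔT + βΔS across each adjacent pair:
  9–79 m: −αΔT+βΔS = −(2.6 × 10⁻⁴)(-3.2)+(7.4 × 10⁻⁴)(-0.74) = 2.8 × 10⁻⁴ → stable
  79–102 m: −αΔT+βΔS = −(2.6 × 10⁻⁴)(-3.5)+(7.4 × 10⁻⁴)(+0.25) = 1.1 × 10⁻³ → stable
  102–117 m: −αΔT+βΔS = −(2.6 × 10⁻⁴)(-0.4)+(7.4 × 10⁻⁴)(+0.63) = 5.7 × 10⁻⁴ → stable
  117–167 m: −αΔT+βΔS = −(2.6 × 10⁻⁴)(+10.0)+(7.4 × 10⁻⁴)(-0.62) = -3.1 × 10⁻³ → UNSTABLE
  167–252 m: −αΔT+βΔS = −(2.6 × 10⁻⁴)(-11.2)+(7.4 × 10⁻⁴)(-0.16) = 2.8 × 10⁻³ → stable
The 117–167 m interval has Δρ < 0: lighter water underlies denser water.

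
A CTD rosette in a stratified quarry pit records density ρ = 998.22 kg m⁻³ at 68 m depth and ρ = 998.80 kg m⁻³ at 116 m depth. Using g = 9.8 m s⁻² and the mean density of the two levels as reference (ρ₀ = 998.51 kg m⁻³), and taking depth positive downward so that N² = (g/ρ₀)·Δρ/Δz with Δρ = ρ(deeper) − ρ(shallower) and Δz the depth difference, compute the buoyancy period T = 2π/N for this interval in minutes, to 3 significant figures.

Δρ = 998.80 − 998.22 = 0.58 kg m⁻³ over Δz = 116 − 68 = 48 m.
N² = (9.8/998.51) × (0.58/48) = 1.1859 × 10⁻⁴ s⁻².
N = √(1.1859 × 10⁻⁴) = 0.010890 rad s⁻¹, so T = 2π/N = 576.97 s = 9.6162 min ≈ 9.62 min.

9.62 min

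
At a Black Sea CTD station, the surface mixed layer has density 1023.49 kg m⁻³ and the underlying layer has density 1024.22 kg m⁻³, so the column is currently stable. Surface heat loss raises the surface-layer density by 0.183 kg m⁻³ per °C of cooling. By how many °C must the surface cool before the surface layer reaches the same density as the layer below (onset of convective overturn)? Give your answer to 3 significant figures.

3.99 °C

Density deficit of the surface layer: 1024.22 − 1023.49 = 0.73 kg m⁻³.
Required change = 0.73 / 0.183 = 3.99 °C.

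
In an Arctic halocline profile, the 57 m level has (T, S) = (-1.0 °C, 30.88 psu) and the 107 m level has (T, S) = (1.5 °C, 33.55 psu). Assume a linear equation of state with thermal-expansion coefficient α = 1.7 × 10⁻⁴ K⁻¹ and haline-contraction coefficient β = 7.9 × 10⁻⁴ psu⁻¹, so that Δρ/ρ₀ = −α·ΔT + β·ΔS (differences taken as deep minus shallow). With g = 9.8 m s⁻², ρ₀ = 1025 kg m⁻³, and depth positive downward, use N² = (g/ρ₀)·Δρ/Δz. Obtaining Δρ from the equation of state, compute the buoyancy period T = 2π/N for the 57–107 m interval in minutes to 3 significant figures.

ΔT = +2.5 K, ΔS = +2.67 psu (deep − shallow).
Δρ/ρ₀ = −αΔT + βΔS = -4.25 × 10⁻⁴ + 2.1093 × 10⁻³ = 1.6843 × 10⁻³, so Δρ ≈ 1.726 kg m⁻³.
N² = (g/ρ₀)·Δρ/Δz = g·(Δρ/ρ₀)/Δz = 9.8 × 1.6843 × 10⁻³ / 50 = 3.3012 × 10⁻⁴ s⁻².
N = √(3.3012 × 10⁻⁴) = 0.018169 rad s⁻¹ → T = 2π/N = 345.82 s = 5.7637 min ≈ 5.76 min.

5.76 min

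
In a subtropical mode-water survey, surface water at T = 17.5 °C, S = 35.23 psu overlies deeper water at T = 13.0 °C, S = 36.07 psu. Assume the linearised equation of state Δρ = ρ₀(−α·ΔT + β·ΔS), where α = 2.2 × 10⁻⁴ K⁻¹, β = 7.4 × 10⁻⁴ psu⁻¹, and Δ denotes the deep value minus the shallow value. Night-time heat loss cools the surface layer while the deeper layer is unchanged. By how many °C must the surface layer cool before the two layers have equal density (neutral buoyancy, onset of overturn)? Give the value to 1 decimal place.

7.3 °C

Neutral buoyancy requires Δρ = 0, i.e. −α(T_deep − T_surf′) + β(S_deep − S_surf) = 0.
T_surf′ = T_deep − (β/α)·ΔS = 13.0 − (7.4 × 10⁻⁴/2.2 × 10⁻⁴)·(+0.84) = 10.175 °C.
Cooling required: 17.5 − (10.175) = 7.325 °C.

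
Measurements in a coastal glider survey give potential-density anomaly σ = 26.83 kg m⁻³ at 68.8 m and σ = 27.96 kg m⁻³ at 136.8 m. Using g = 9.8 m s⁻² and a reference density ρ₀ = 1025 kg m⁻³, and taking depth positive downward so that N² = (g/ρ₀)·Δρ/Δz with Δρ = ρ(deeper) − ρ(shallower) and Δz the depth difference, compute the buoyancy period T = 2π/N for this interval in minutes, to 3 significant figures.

Δρ = 1027.96 − 1026.83 = 1.13 kg m⁻³ over Δz = 136.8 − 68.8 = 68 m.
N² = (9.8/1025) × (1.13/68) = 1.5888 × 10⁻⁴ s⁻².
N = √(1.5888 × 10⁻⁴) = 0.012605 rad s⁻¹, so T = 2π/N = 498.47 s = 8.3078 min ≈ 8.31 min.
Since Δρ > 0 the layer is stably stratified.

8.31 min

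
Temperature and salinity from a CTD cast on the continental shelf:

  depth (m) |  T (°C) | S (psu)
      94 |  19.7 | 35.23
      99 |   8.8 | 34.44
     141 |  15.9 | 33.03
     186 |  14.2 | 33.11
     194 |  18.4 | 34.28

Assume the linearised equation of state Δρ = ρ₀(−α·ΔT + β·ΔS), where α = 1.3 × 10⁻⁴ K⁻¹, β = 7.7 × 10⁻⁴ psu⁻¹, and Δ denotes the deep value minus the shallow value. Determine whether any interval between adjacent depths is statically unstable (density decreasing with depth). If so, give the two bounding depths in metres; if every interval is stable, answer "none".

Evaluate Δρ/ρ₀ = −αΔT + βΔS across each adjacent pair:
  94–99 m: −αΔT+βΔS = −(1.3 × 10⁻⁴)(-10.9)+(7.7 × 10⁻⁴)(-0.79) = 8.1 × 10⁻⁴ → stable
  99–141 m: −αΔT+βΔS = −(1.3 × 10⁻⁴)(+7.1)+(7.7 × 10⁻⁴)(-1.41) = -2.0 × 10⁻³ → UNSTABLE
  141–186 m: −αΔT+βΔS = −(1.3 × 10⁻⁴)(-1.7)+(7.7 × 10⁻⁴)(+0.08) = 2.8 × 10⁻⁴ → stable
  186–194 m: −αΔT+βΔS = −(1.3 × 10⁻⁴)(+4.2)+(7.7 × 10⁻⁴)(+1.17) = 3.5 × 10⁻⁴ → stable
The 99–141 m interval has Δρ < 0: lighter water underlies denser water.

99–141 m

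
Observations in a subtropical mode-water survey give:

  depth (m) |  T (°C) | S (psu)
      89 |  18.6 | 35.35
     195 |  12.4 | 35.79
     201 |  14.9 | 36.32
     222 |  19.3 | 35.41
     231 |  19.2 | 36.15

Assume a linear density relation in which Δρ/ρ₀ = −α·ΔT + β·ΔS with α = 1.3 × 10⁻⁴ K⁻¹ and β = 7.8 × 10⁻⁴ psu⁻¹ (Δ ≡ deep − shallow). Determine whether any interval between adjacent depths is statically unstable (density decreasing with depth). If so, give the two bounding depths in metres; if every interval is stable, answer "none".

Evaluate Δρ/ρ₀ = −αΔT + βΔS across each adjacent pair:
  89–195 m: −αΔT+βΔS = −(1.3 × 10⁻⁴)(-6.2)+(7.8 × 10⁻⁴)(+0.44) = 1.1 × 10⁻³ → stable
  195–201 m: −αΔT+βΔS = −(1.3 × 10⁻⁴)(+2.5)+(7.8 × 10⁻⁴)(+0.53) = 8.8 × 10⁻⁵ → stable
  201–222 m: −αΔT+βΔS = −(1.3 × 10⁻⁴)(+4.4)+(7.8 × 10⁻⁴)(-0.91) = -1.3 × 10⁻³ → UNSTABLE
  222–231 m: −αΔT+βΔS = −(1.3 × 10⁻⁴)(-0.1)+(7.8 × 10⁻⁴)(+0.74) = 5.9 × 10⁻⁴ → stable
The 201–222 m interval has Δρ < 0: lighter water underlies denser water.

201–222 m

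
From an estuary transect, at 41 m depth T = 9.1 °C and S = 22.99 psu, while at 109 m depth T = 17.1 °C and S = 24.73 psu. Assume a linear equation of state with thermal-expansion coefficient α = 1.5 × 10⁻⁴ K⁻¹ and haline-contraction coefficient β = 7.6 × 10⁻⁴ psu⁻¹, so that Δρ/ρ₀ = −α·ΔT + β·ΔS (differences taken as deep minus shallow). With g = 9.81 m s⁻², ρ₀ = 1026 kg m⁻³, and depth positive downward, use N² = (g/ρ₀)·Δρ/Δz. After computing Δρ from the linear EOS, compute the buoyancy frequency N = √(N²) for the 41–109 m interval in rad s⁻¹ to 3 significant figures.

ΔT = +8.0 K, ΔS = +1.74 psu (deep − shallow).
Δρ/ρ₀ = −αΔT + βΔS = -1.20 × 10⁻³ + 1.3224 × 10⁻³ = 1.224 × 10⁻⁴, so Δρ ≈ 0.1256 kg m⁻³.
N² = (g/ρ₀)·Δρ/Δz = g·(Δρ/ρ₀)/Δz = 9.81 × 1.224 × 10⁻⁴ / 68 = 1.7658 × 10⁻⁵ s⁻².
N = √(1.7658 × 10⁻⁵) = 4.2021 × 10⁻³ rad s⁻¹ ≈ 4.20 × 10⁻³ rad s⁻¹.

4.20 × 10⁻³ rad s⁻¹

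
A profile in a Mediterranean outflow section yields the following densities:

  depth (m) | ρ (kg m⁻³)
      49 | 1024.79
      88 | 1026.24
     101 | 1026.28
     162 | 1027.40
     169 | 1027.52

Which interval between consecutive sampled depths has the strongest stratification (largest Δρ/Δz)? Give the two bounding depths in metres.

Compute the density gradient over each adjacent pair:
  49–88 m: Δρ/Δz = 1.45/39 = 0.037 kg m⁻⁴
  88–101 m: Δρ/Δz = 0.04/13 = 3.1 × 10⁻³ kg m⁻⁴
  101–162 m: Δρ/Δz = 1.12/61 = 0.018 kg m⁻⁴
  162–169 m: Δρ/Δz = 0.12/7 = 0.017 kg m⁻⁴
The largest gradient is in the 49–88 m interval — the pycnocline.

49–88 m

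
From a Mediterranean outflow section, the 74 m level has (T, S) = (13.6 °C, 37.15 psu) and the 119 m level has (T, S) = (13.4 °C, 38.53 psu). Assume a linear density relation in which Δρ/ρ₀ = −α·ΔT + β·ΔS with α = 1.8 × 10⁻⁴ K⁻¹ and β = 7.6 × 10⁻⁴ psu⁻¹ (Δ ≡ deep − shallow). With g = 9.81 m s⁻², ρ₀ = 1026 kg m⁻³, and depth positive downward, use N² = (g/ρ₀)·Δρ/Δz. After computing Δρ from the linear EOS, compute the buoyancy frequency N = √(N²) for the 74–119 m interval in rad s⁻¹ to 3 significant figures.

ΔT = -0.2 K, ΔS = +1.38 psu (deep − shallow).
Δρ/ρ₀ = −αΔT + βΔS = 3.60 × 10⁻⁵ + 1.0488 × 10⁻³ = 1.0848 × 10⁻³, so Δρ ≈ 1.113 kg m⁻³.
N² = (g/ρ₀)·Δρ/Δz = g·(Δρ/ρ₀)/Δz = 9.81 × 1.0848 × 10⁻³ / 45 = 2.3649 × 10⁻⁴ s⁻².
N = √(2.3649 × 10⁻⁴) = 0.015378 rad s⁻¹ ≈ 0.0154 rad s⁻¹.

0.0154 rad s⁻¹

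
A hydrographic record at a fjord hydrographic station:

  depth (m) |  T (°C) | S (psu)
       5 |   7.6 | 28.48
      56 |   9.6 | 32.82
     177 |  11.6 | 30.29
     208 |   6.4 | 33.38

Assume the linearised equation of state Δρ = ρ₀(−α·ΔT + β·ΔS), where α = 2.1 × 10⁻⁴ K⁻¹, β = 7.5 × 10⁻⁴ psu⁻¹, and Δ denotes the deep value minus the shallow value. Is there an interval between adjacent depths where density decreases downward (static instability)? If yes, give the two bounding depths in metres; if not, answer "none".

56–177 m

Evaluate Δρ/ρ₀ = −αΔT + βΔS across each adjacent pair:
  5–56 m: −αΔT+βΔS = −(2.1 × 10⁻⁴)(+2.0)+(7.5 × 10⁻⁴)(+4.34) = 2.8 × 10⁻³ → stable
  56–177 m: −αΔT+βΔS = −(2.1 × 10⁻⁴)(+2.0)+(7.5 × 10⁻⁴)(-2.53) = -2.3 × 10⁻³ → UNSTABLE
  177–208 m: −αΔT+βΔS = −(2.1 × 10⁻⁴)(-5.2)+(7.5 × 10⁻⁴)(+3.09) = 3.4 × 10⁻³ → stable
The 56–177 m interval has Δρ < 0: lighter water underlies denser water.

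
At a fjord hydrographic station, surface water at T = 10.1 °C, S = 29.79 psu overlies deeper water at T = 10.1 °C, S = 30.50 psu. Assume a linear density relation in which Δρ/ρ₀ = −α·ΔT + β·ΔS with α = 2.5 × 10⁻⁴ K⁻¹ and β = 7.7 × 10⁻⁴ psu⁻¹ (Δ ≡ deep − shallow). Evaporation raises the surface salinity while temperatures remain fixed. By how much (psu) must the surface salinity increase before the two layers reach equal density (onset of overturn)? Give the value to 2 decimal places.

0.71 psu

Neutral buoyancy requires −α(T_deep − T_surf) + β(S_deep − S_surf′) = 0.
S_surf′ = S_deep − (α/β)·ΔT = 30.50 − (2.5 × 10⁻⁴/7.7 × 10⁻⁴)·(+0.0) = 30.5000 psu.
Increase required: 30.5000 − 29.79 = 0.7100 psu.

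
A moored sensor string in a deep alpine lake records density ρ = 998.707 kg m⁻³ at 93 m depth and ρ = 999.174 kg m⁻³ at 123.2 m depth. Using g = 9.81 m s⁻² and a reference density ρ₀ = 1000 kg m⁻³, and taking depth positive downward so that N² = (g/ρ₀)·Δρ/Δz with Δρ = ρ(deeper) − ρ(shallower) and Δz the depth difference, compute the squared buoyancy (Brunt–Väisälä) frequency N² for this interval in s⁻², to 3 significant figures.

Δρ = 999.174 − 998.707 = 0.467 kg m⁻³ over Δz = 123.2 − 93 = 30.2 m.
N² = (9.81/1000) × (0.467/30.2) = 1.5170 × 10⁻⁴ s⁻² ≈ 1.52 × 10⁻⁴ s⁻².

1.52 × 10⁻⁴ s⁻²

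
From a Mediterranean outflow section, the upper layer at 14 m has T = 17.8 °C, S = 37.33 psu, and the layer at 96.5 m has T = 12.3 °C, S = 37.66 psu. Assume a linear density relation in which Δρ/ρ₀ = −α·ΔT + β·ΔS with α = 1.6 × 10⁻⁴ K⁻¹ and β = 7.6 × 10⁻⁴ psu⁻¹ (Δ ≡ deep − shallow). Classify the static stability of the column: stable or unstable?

stable

ΔT = 12.3 − 17.8 = -5.5 K and ΔS = 37.66 − 37.33 = +0.33 psu (deep − shallow).
−αΔT = 8.80 × 10⁻⁴; βΔS = 2.508 × 10⁻⁴; sum Δρ/ρ₀ = 1.1308 × 10⁻³.
Δρ/ρ₀ > 0, so Δρ > 0: deeper water is denser → statically stable.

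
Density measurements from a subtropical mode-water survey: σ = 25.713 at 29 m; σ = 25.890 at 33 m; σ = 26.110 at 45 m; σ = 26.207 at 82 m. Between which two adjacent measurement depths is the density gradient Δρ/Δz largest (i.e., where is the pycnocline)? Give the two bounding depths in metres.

Compute the density gradient over each adjacent pair:
  29–33 m: Δρ/Δz = 0.177/4 = 0.044 kg m⁻⁴
  33–45 m: Δρ/Δz = 0.220/12 = 0.018 kg m⁻⁴
  45–82 m: Δρ/Δz = 0.097/37 = 2.6 × 10⁻³ kg m⁻⁴
The largest gradient is in the 29–33 m interval — the pycnocline.

29–33 m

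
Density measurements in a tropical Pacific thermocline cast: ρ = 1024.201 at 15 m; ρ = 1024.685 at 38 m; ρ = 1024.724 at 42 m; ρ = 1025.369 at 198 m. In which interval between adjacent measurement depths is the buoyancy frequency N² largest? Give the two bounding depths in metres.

15–38 m

Compute the density gradient over each adjacent pair:
  15–38 m: Δρ/Δz = 0.484/23 = 0.021 kg m⁻⁴
  38–42 m: Δρ/Δz = 0.039/4 = 9.7 × 10⁻³ kg m⁻⁴
  42–198 m: Δρ/Δz = 0.645/156 = 4.1 × 10⁻³ kg m⁻⁴
The largest gradient is in the 15–38 m interval — the pycnocline.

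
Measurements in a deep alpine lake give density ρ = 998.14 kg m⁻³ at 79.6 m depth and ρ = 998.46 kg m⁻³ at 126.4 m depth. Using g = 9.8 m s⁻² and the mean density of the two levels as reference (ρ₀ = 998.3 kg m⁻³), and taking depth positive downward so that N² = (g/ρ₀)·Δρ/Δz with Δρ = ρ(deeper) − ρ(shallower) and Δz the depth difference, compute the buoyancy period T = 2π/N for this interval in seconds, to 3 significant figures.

767 s

Δρ = 998.46 − 998.14 = 0.32 kg m⁻³ over Δz = 126.4 − 79.6 = 46.8 m.
N² = (9.8/998.3) × (0.32/46.8) = 6.7123 × 10⁻⁵ s⁻².
N = √(6.7123 × 10⁻⁵) = 8.1929 × 10⁻³ rad s⁻¹, so T = 2π/N = 766.91 s ≈ 767 s.
Since Δρ > 0 the layer is stably stratified.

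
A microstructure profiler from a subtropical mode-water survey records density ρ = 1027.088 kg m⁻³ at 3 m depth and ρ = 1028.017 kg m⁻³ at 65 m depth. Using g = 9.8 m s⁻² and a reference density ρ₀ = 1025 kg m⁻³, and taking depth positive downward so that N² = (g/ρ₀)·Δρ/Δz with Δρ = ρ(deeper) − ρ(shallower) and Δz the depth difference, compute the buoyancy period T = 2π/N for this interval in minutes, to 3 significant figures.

8.75 min

Δρ = 1028.017 − 1027.088 = 0.929 kg m⁻³ over Δz = 65 − 3 = 62 m.
N² = (9.8/1025) × (0.929/62) = 1.4326 × 10⁻⁴ s⁻².
N = √(1.4326 × 10⁻⁴) = 0.011969 rad s⁻¹, so T = 2π/N = 524.95 s = 8.7492 min ≈ 8.75 min.
A positive N² confirms static stability across the interval.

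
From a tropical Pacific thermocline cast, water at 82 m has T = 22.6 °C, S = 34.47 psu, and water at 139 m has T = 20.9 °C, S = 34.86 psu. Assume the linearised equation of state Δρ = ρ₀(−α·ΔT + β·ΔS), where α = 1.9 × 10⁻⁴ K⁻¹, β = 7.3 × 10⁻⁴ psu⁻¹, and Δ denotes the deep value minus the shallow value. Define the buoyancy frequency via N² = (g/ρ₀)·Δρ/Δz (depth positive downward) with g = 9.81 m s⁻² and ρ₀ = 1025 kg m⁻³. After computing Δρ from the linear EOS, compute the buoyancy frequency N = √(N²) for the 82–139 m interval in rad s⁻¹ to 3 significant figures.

ΔT = -1.7 K, ΔS = +0.39 psu (deep − shallow).
Δρ/ρ₀ = −αΔT + βΔS = 3.23 × 10⁻⁴ + 2.847 × 10⁻⁴ = 6.077 × 10⁻⁴, so Δρ ≈ 0.6229 kg m⁻³.
N² = (g/ρ₀)·Δρ/Δz = g·(Δρ/ρ₀)/Δz = 9.81 × 6.077 × 10⁻⁴ / 57 = 1.0459 × 10⁻⁴ s⁻².
N = √(1.0459 × 10⁻⁴) = 0.010227 rad s⁻¹ ≈ 0.0102 rad s⁻¹.

0.0102 rad s⁻¹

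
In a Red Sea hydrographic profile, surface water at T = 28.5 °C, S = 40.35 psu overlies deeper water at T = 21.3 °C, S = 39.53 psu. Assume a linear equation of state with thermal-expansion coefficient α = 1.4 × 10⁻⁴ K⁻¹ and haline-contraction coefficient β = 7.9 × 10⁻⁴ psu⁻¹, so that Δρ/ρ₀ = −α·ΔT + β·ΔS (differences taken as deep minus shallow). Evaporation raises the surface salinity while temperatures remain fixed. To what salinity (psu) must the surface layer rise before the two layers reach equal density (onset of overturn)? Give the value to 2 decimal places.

40.81 psu

Neutral buoyancy requires −α(T_deep − T_surf) + β(S_deep − S_surf′) = 0.
S_surf′ = S_deep − (α/β)·ΔT = 39.53 − (1.4 × 10⁻⁴/7.9 × 10⁻⁴)·(-7.2) = 40.8059 psu.
Increase required: 40.8059 − 40.35 = 0.4559 psu.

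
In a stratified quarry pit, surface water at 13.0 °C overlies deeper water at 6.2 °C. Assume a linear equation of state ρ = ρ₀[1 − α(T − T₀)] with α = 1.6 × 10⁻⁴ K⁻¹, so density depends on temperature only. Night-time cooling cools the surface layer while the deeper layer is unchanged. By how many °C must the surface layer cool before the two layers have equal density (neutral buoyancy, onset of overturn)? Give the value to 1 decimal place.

6.8 °C

With temperature the only control, equal density requires T_surf′ = T_deep.
T_surf′ = 6.2 °C.
Cooling required: 13.0 − 6.2 = 6.8 °C.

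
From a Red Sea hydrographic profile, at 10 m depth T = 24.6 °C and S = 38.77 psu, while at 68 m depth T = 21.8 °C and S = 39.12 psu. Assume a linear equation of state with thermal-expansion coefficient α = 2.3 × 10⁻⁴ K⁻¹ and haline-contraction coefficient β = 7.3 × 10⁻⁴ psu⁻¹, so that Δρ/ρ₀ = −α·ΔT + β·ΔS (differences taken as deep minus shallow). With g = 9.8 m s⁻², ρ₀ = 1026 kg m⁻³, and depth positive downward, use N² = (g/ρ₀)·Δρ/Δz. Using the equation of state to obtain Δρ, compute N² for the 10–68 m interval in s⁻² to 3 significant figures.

ΔT = -2.8 K, ΔS = +0.35 psu (deep − shallow).
Δρ/ρ₀ = −αΔT + βΔS = 6.44 × 10⁻⁴ + 2.555 × 10⁻⁴ = 8.995 × 10⁻⁴, so Δρ ≈ 0.9229 kg m⁻³.
N² = (g/ρ₀)·Δρ/Δz = g·(Δρ/ρ₀)/Δz = 9.8 × 8.995 × 10⁻⁴ / 58 = 1.5198 × 10⁻⁴ s⁻² ≈ 1.52 × 10⁻⁴ s⁻².

1.52 × 10⁻⁴ s⁻²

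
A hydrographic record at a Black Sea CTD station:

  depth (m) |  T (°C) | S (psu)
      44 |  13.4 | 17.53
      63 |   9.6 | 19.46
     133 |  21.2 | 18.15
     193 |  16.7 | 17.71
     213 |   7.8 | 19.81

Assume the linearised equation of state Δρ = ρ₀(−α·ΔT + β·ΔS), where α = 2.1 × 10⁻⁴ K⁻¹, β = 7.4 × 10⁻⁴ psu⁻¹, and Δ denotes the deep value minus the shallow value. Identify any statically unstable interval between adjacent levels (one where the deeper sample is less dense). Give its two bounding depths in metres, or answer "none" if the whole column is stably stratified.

63–133 m

Evaluate Δρ/ρ₀ = −αΔT + βΔS across each adjacent pair:
  44–63 m: −αΔT+βΔS = −(2.1 × 10⁻⁴)(-3.8)+(7.4 × 10⁻⁴)(+1.93) = 2.2 × 10⁻³ → stable
  63–133 m: −αΔT+βΔS = −(2.1 × 10⁻⁴)(+11.6)+(7.4 × 10⁻⁴)(-1.31) = -3.4 × 10⁻³ → UNSTABLE
  133–193 m: −αΔT+βΔS = −(2.1 × 10⁻⁴)(-4.5)+(7.4 × 10⁻⁴)(-0.44) = 6.2 × 10⁻⁴ → stable
  193–213 m: −αΔT+βΔS = −(2.1 × 10⁻⁴)(-8.9)+(7.4 × 10⁻⁴)(+2.10) = 3.4 × 10⁻³ → stable
The 63–133 m interval has Δρ < 0: lighter water underlies denser water.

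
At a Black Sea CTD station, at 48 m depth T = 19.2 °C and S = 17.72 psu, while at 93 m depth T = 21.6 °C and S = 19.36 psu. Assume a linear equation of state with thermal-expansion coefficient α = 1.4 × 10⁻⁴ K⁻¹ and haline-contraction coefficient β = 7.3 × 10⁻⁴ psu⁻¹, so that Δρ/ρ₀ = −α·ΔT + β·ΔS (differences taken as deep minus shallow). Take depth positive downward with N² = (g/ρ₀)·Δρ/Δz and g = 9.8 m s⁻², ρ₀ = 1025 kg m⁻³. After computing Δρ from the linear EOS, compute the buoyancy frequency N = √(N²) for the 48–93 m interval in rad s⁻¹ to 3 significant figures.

ΔT = +2.4 K, ΔS = +1.64 psu (deep − shallow).
Δρ/ρ₀ = −αΔT + βΔS = -3.36 × 10⁻⁴ + 1.1972 × 10⁻³ = 8.612 × 10⁻⁴, so Δρ ≈ 0.8827 kg m⁻³.
N² = (g/ρ₀)·Δρ/Δz = g·(Δρ/ρ₀)/Δz = 9.8 × 8.612 × 10⁻⁴ / 45 = 1.8755 × 10⁻⁴ s⁻².
N = √(1.8755 × 10⁻⁴) = 0.013695 rad s⁻¹ ≈ 0.0137 rad s⁻¹.

0.0137 rad s⁻¹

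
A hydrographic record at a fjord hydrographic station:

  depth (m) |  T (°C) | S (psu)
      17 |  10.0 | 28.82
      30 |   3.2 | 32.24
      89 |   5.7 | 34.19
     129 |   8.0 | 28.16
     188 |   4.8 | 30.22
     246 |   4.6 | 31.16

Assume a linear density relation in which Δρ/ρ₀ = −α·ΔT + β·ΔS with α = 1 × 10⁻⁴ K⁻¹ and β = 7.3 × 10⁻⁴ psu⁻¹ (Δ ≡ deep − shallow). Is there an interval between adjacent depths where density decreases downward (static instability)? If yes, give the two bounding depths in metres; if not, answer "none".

89–129 m

Evaluate Δρ/ρ₀ = −αΔT + βΔS across each adjacent pair:
  17–30 m: −αΔT+βΔS = −(1 × 10⁻⁴)(-6.8)+(7.3 × 10⁻⁴)(+3.42) = 3.2 × 10⁻³ → stable
  30–89 m: −αΔT+βΔS = −(1 × 10⁻⁴)(+2.5)+(7.3 × 10⁻⁴)(+1.95) = 1.2 × 10⁻³ → stable
  89–129 m: −αΔT+βΔS = −(1 × 10⁻⁴)(+2.3)+(7.3 × 10⁻⁴)(-6.03) = -4.6 × 10⁻³ → UNSTABLE
  129–188 m: −αΔT+βΔS = −(1 × 10⁻⁴)(-3.2)+(7.3 × 10⁻⁴)(+2.06) = 1.8 × 10⁻³ → stable
  188–246 m: −αΔT+βΔS = −(1 × 10⁻⁴)(-0.2)+(7.3 × 10⁻⁴)(+0.94) = 7.1 × 10⁻⁴ → stable
The 89–129 m interval has Δρ < 0: lighter water underlies denser water.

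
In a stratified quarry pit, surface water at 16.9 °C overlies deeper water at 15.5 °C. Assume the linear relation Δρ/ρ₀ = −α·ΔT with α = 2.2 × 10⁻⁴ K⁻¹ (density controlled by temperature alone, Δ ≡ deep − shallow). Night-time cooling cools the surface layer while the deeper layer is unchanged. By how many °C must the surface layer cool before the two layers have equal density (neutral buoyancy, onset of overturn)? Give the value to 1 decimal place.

With temperature the only control, equal density requires T_surf′ = T_deep.
T_surf′ = 15.5 °C.
Cooling required: 16.9 − 15.5 = 1.4 °C.

1.4 °C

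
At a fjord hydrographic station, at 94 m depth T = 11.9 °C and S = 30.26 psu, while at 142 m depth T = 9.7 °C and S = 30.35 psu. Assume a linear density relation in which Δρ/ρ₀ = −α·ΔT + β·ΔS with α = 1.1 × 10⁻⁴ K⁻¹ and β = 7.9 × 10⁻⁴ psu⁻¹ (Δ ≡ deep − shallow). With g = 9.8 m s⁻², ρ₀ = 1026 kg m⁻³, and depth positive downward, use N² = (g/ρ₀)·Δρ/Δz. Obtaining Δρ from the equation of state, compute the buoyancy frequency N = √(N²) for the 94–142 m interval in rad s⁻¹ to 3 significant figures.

ΔT = -2.2 K, ΔS = +0.09 psu (deep − shallow).
Δρ/ρ₀ = −αΔT + βΔS = 2.42 × 10⁻⁴ + 7.11 × 10⁻⁵ = 3.131 × 10⁻⁴, so Δρ ≈ 0.3212 kg m⁻³.
N² = (g/ρ₀)·Δρ/Δz = g·(Δρ/ρ₀)/Δz = 9.8 × 3.131 × 10⁻⁴ / 48 = 6.3925 × 10⁻⁵ s⁻².
N = √(6.3925 × 10⁻⁵) = 7.9953 × 10⁻³ rad s⁻¹ ≈ 8.00 × 10⁻³ rad s⁻¹.

8.00 × 10⁻³ rad s⁻¹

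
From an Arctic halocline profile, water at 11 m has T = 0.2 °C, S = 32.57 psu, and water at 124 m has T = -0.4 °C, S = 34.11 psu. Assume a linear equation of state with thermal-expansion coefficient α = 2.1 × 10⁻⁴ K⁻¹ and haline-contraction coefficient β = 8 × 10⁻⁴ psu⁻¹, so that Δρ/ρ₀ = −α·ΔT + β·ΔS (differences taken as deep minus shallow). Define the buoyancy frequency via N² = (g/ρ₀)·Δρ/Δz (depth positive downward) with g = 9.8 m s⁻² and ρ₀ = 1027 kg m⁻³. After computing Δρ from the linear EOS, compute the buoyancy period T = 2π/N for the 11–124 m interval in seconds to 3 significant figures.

ΔT = -0.6 K, ΔS = +1.54 psu (deep − shallow).
Δρ/ρ₀ = −αΔT + βΔS = 1.26 × 10⁻⁴ + 1.232 × 10⁻³ = 1.358 × 10⁻³, so Δρ ≈ 1.395 kg m⁻³.
N² = (g/ρ₀)·Δρ/Δz = g·(Δρ/ρ₀)/Δz = 9.8 × 1.358 × 10⁻³ / 113 = 1.1777 × 10⁻⁴ s⁻².
N = √(1.1777 × 10⁻⁴) = 0.010852 rad s⁻¹ → T = 2π/N = 578.99 s ≈ 579 s.

579 s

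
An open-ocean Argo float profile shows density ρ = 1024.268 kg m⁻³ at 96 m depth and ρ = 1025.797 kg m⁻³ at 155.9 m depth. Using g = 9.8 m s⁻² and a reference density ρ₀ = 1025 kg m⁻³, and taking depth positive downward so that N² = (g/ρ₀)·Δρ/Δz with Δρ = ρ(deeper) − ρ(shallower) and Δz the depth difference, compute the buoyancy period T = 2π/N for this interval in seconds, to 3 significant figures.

402 s

Δρ = 1025.797 − 1024.268 = 1.529 kg m⁻³ over Δz = 155.9 − 96 = 59.9 m.
N² = (9.8/1025) × (1.529/59.9) = 2.4405 × 10⁻⁴ s⁻².
N = √(2.4405 × 10⁻⁴) = 0.015622 rad s⁻¹, so T = 2π/N = 402.20 s ≈ 402 s.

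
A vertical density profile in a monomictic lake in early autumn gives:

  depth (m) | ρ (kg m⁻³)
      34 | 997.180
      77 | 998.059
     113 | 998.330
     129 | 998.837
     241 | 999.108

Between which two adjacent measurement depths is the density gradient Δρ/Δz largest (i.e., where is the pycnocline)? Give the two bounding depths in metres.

Compute the density gradient over each adjacent pair:
  34–77 m: Δρ/Δz = 0.879/43 = 0.020 kg m⁻⁴
  77–113 m: Δρ/Δz = 0.271/36 = 7.5 × 10⁻³ kg m⁻⁴
  113–129 m: Δρ/Δz = 0.507/16 = 0.032 kg m⁻⁴
  129–241 m: Δρ/Δz = 0.271/112 = 2.4 × 10⁻³ kg m⁻⁴
The largest gradient is in the 113–129 m interval — the pycnocline.

113–129 m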